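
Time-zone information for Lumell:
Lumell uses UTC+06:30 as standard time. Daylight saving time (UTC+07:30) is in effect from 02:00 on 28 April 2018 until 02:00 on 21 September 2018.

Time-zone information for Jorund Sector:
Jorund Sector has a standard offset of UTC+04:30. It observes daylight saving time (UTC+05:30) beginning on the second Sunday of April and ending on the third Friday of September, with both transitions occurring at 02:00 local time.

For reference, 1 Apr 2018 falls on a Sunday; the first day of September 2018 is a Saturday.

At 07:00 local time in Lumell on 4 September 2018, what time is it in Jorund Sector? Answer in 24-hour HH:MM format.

05:00

4 September 2018 lies within the daylight-saving period (28 April – 21 September), so Lumell is on daylight time, UTC+07:30.
07:00 Lumell − 7h30m = 23:30 UTC (rolling into the previous day, 3 September 2018).
1 April 2018 is a Sunday, so the first Sunday is April 1 and the second is April 8.
1 September 2018 is a Saturday, so the first Friday is September 7 and the third is September 21.
At the standard offset (UTC+04:30), 23:30 UTC + 4h30m = 04:00 Jorund Sector standard time (rolling into the next day, 4 September 2018).
The standard-time date in Jorund Sector, 4 September 2018, lies within the daylight-saving period (8 April – 21 September), so Jorund Sector is on daylight time, UTC+05:30.
23:30 UTC + 5h30m = 05:00 Jorund Sector (rolling into the next day, 4 September 2018).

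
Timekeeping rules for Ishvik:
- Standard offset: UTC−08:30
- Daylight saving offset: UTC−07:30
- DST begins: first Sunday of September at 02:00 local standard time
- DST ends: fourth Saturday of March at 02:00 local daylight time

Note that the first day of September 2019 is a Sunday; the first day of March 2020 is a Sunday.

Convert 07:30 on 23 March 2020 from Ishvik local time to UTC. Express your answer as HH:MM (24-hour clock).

1 September 2019 is a Sunday, so the first Sunday is September 1.
1 March 2020 is a Sunday, so the first Saturday is March 7 and the fourth is March 28.
23 March 2020 lies within the daylight-saving period (1 September 2019 – 28 March 2020), so Ishvik is on daylight time, UTC−07:30.
07:30 local + 7h30m = 15:00 UTC.

15:00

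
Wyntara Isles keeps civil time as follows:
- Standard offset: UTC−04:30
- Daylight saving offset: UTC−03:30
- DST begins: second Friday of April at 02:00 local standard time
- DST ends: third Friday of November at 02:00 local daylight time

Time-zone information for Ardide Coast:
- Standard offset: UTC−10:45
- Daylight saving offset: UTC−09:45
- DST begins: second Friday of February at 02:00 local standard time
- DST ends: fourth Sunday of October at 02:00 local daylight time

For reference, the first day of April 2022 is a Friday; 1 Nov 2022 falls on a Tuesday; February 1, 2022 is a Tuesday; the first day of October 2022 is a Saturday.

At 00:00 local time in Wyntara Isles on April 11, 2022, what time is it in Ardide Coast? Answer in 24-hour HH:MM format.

1 April 2022 is a Friday, so the first Friday is April 1 and the second is April 8.
1 November 2022 is a Tuesday, so the first Friday is November 4 and the third is November 18.
April 11, 2022 falls between 8 April and 18 November, so daylight saving is in effect and Wyntara Isles is at UTC−03:30.
00:00 Wyntara Isles + 3h30m = 03:30 UTC.
1 February 2022 is a Tuesday, so the first Friday is February 4 and the second is February 11.
1 October 2022 is a Saturday, so the first Sunday is October 2 and the fourth is October 23.
At the standard offset (UTC−10:45), 03:30 UTC − 10h45m = 16:45 Ardide Coast standard time (rolling into the previous day, 10 April 2022).
The standard-time date in Ardide Coast, April 10, 2022, falls between 11 February and 23 October, so daylight saving is in effect and Ardide Coast is at UTC−09:45.
03:30 UTC − 9h45m = 17:45 Ardide Coast (rolling into the previous day, 10 April 2022).

17:45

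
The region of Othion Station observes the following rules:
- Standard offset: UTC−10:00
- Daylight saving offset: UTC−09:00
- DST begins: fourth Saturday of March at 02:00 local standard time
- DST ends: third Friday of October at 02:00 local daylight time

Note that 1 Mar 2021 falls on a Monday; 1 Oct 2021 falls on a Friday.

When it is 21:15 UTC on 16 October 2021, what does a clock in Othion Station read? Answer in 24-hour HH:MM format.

1 March 2021 is a Monday, so the first Saturday is March 6 and the fourth is March 27.
1 October 2021 is a Friday, so the first Friday is October 1 and the third is October 15.
At the standard offset (UTC−10:00), 21:15 UTC − 10h = 11:15 Othion Station standard time.
Daylight saving runs 27 March – 15 October; the standard-time date in Othion Station, 16 October 2021, is outside that window, so Othion Station is on standard time at UTC−10:00.
21:15 UTC − 10h = 11:15 local.

11:15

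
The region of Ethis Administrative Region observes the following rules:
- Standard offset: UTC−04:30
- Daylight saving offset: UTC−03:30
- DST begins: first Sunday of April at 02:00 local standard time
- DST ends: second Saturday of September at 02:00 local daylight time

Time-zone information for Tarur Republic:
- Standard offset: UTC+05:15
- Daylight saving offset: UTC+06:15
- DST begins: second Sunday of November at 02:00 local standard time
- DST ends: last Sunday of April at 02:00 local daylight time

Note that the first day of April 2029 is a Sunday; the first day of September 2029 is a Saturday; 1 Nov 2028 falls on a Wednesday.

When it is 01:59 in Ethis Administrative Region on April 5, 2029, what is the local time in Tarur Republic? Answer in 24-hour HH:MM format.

11:44

1 April 2029 is a Sunday, so the first Sunday is April 1.
1 September 2029 is a Saturday, so the first Saturday is September 1 and the second is September 8.
Daylight saving runs 1 April – 8 September; April 5, 2029 is inside that window, so Ethis Administrative Region is at UTC−03:30.
01:59 Ethis Administrative Region + 3h30m = 05:29 UTC.
1 November 2028 is a Wednesday, so the first Sunday is November 5 and the second is November 12.
1 April 2029 is a Sunday, so Sundays fall on 1, 8, 15, 22, 29; the last is April 29.
At the standard offset (UTC+05:15), 05:29 UTC + 5h15m = 10:44 Tarur Republic standard time.
The standard-time date in Tarur Republic, April 5, 2029, lies within the daylight-saving period (12 November 2028 – 29 April 2029), so Tarur Republic is on daylight time, UTC+06:15.
05:29 UTC + 6h15m = 11:44 Tarur Republic.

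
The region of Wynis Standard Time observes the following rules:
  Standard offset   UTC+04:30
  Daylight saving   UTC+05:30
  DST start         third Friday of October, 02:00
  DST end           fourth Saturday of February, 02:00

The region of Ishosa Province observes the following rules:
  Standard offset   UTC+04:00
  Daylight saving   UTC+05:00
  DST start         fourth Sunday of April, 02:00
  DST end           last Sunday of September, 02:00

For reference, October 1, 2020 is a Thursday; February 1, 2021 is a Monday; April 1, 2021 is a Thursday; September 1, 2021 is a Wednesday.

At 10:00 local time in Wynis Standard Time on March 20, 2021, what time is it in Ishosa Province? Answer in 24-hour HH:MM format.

09:30

1 October 2020 is a Thursday, so the first Friday is October 2 and the third is October 16.
1 February 2021 is a Monday, so the first Saturday is February 6 and the fourth is February 27.
March 20, 2021 is outside the daylight-saving period (16 October 2020 – 27 February 2021), so Wynis Standard Time is on standard time, UTC+04:30.
10:00 Wynis Standard Time − 4h30m = 05:30 UTC.
1 April 2021 is a Thursday, so the first Sunday is April 4 and the fourth is April 25.
1 September 2021 is a Wednesday, so Sundays fall on 5, 12, 19, 26; the last is September 26.
At the standard offset (UTC+04:00), 05:30 UTC + 4h = 09:30 Ishosa Province standard time.
Daylight saving runs 25 April – 26 September; the standard-time date in Ishosa Province, March 20, 2021, is outside that window, so Ishosa Province is on standard time at UTC+04:00.
05:30 UTC + 4h = 09:30 Ishosa Province.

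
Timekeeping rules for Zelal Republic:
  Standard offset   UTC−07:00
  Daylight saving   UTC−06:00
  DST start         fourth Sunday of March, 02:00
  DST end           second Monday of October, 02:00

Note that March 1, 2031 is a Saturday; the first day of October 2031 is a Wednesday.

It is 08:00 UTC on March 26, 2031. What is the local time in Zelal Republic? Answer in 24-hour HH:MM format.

02:00

1 March 2031 is a Saturday, so the first Sunday is March 2 and the fourth is March 23.
1 October 2031 is a Wednesday, so the first Monday is October 6 and the second is October 13.
At the standard offset (UTC−07:00), 08:00 UTC − 7h = 01:00 Zelal Republic standard time.
Daylight saving runs 23 March – 13 October; the standard-time date in Zelal Republic, March 26, 2031, is inside that window, so Zelal Republic is at UTC−06:00.
08:00 UTC − 6h = 02:00 local.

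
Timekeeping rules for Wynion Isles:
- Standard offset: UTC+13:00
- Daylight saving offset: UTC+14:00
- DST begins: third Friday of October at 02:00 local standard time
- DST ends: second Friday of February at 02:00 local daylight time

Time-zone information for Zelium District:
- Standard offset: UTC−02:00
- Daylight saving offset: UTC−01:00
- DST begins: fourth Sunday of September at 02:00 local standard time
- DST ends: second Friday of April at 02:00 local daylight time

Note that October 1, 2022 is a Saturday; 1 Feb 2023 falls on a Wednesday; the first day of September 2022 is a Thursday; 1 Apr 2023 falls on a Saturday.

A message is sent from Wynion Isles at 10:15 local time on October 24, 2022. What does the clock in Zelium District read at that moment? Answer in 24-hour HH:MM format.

19:15

1 October 2022 is a Saturday, so the first Friday is October 7 and the third is October 21.
1 February 2023 is a Wednesday, so the first Friday is February 3 and the second is February 10.
October 24, 2022 falls between 21 October 2022 and 10 February 2023, so daylight saving is in effect and Wynion Isles is at UTC+14:00.
10:15 Wynion Isles − 14h = 20:15 UTC (rolling into the previous day, 23 October 2022).
1 September 2022 is a Thursday, so the first Sunday is September 4 and the fourth is September 25.
1 April 2023 is a Saturday, so the first Friday is April 7 and the second is April 14.
At the standard offset (UTC−02:00), 20:15 UTC − 2h = 18:15 Zelium District standard time.
The standard-time date in Zelium District, October 23, 2022, falls between 25 September 2022 and 14 April 2023, so daylight saving is in effect and Zelium District is at UTC−01:00.
20:15 UTC − 1h = 19:15 Zelium District.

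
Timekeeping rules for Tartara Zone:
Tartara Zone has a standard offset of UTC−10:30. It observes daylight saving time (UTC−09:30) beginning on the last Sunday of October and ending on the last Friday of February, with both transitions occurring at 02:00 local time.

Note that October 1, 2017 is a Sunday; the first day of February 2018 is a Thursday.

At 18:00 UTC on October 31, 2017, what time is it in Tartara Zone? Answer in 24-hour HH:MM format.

08:30

1 October 2017 is a Sunday, so Sundays fall on 1, 8, 15, 22, 29; the last is October 29.
1 February 2018 is a Thursday, so Fridays fall on 2, 9, 16, 23; the last is February 23.
At the standard offset (UTC−10:30), 18:00 UTC − 10h30m = 07:30 Tartara Zone standard time.
The standard-time date in Tartara Zone, October 31, 2017, falls between 29 October 2017 and 23 February 2018, so daylight saving is in effect and Tartara Zone is at UTC−09:30.
18:00 UTC − 9h30m = 08:30 local.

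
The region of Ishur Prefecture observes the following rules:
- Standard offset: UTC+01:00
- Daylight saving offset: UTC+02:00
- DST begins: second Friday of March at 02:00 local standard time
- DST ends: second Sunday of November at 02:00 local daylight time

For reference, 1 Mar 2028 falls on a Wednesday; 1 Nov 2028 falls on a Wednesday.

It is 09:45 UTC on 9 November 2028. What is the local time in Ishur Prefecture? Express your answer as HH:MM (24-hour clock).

1 March 2028 is a Wednesday, so the first Friday is March 3 and the second is March 10.
1 November 2028 is a Wednesday, so the first Sunday is November 5 and the second is November 12.
At the standard offset (UTC+01:00), 09:45 UTC + 1h = 10:45 Ishur Prefecture standard time.
Daylight saving runs 10 March – 12 November; the standard-time date in Ishur Prefecture, 9 November 2028, is inside that window, so Ishur Prefecture is at UTC+02:00.
09:45 UTC + 2h = 11:45 local.

11:45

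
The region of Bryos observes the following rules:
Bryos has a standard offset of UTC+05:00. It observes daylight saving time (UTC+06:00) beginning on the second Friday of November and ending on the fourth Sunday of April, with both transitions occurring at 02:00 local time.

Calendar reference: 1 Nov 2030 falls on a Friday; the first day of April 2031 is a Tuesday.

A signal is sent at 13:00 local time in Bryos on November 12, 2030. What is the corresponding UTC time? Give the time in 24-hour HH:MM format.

07:00

1 November 2030 is a Friday, so the first Friday is November 1 and the second is November 8.
1 April 2031 is a Tuesday, so the first Sunday is April 6 and the fourth is April 27.
Daylight saving runs 8 November 2030 – 27 April 2031; November 12, 2030 is inside that window, so Bryos is at UTC+06:00.
13:00 local − 6h = 07:00 UTC.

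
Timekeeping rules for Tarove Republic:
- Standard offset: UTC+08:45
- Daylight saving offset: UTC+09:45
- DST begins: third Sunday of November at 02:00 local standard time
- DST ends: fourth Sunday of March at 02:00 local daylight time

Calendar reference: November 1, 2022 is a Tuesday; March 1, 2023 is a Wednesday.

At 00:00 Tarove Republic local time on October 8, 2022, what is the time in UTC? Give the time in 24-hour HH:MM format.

1 November 2022 is a Tuesday, so the first Sunday is November 6 and the third is November 20.
1 March 2023 is a Wednesday, so the first Sunday is March 5 and the fourth is March 26.
Daylight saving runs 20 November 2022 – 26 March 2023; October 8, 2022 is outside that window, so Tarove Republic is on standard time at UTC+08:45.
00:00 local − 8h45m = 15:15 UTC (rolling into the previous day, 7 October 2022).

15:15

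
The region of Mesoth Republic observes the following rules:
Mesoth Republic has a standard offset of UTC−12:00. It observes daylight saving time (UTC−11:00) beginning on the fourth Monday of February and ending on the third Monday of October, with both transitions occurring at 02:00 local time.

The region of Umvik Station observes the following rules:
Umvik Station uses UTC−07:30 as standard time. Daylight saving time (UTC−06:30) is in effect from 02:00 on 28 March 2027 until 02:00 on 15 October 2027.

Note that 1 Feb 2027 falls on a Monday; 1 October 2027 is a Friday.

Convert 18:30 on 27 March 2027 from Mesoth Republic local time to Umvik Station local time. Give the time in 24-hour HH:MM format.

22:00

1 February 2027 is a Monday, so the first Monday is February 1 and the fourth is February 22.
1 October 2027 is a Friday, so the first Monday is October 4 and the third is October 18.
27 March 2027 falls between 22 February and 18 October, so daylight saving is in effect and Mesoth Republic is at UTC−11:00.
18:30 Mesoth Republic + 11h = 05:30 UTC (rolling into the next day, 28 March 2027).
At the standard offset (UTC−07:30), 05:30 UTC − 7h30m = 22:00 Umvik Station standard time (rolling into the previous day, 27 March 2027).
The standard-time date in Umvik Station, 27 March 2027, is outside the daylight-saving period (28 March – 15 October), so Umvik Station is on standard time, UTC−07:30.
05:30 UTC − 7h30m = 22:00 Umvik Station (rolling into the previous day, 27 March 2027).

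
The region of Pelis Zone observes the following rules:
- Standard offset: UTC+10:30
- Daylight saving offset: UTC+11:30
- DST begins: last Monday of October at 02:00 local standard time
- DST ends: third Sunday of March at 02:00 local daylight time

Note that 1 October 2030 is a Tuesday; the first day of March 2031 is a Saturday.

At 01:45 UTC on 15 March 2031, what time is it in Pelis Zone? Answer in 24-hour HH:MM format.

1 October 2030 is a Tuesday, so Mondays fall on 7, 14, 21, 28; the last is October 28.
1 March 2031 is a Saturday, so the first Sunday is March 2 and the third is March 16.
At the standard offset (UTC+10:30), 01:45 UTC + 10h30m = 12:15 Pelis Zone standard time.
The standard-time date in Pelis Zone, 15 March 2031, falls between 28 October 2030 and 16 March 2031, so daylight saving is in effect and Pelis Zone is at UTC+11:30.
01:45 UTC + 11h30m = 13:15 local.

13:15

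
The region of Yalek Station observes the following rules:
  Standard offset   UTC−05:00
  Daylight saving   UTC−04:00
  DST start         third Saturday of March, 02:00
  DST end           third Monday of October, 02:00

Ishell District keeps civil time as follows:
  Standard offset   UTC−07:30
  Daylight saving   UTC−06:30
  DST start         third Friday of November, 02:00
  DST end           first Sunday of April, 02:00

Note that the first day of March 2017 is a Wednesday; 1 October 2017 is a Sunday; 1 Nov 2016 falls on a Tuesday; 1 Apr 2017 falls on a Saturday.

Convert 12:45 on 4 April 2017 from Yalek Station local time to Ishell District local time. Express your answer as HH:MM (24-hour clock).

1 March 2017 is a Wednesday, so the first Saturday is March 4 and the third is March 18.
1 October 2017 is a Sunday, so the first Monday is October 2 and the third is October 16.
4 April 2017 falls between 18 March and 16 October, so daylight saving is in effect and Yalek Station is at UTC−04:00.
12:45 Yalek Station + 4h = 16:45 UTC.
1 November 2016 is a Tuesday, so the first Friday is November 4 and the third is November 18.
1 April 2017 is a Saturday, so the first Sunday is April 2.
At the standard offset (UTC−07:30), 16:45 UTC − 7h30m = 09:15 Ishell District standard time.
The standard-time date in Ishell District, 4 April 2017, does not fall between 18 November 2016 and 2 April 2017, so daylight saving is not in effect and Ishell District is at UTC−07:30.
16:45 UTC − 7h30m = 09:15 Ishell District.

09:15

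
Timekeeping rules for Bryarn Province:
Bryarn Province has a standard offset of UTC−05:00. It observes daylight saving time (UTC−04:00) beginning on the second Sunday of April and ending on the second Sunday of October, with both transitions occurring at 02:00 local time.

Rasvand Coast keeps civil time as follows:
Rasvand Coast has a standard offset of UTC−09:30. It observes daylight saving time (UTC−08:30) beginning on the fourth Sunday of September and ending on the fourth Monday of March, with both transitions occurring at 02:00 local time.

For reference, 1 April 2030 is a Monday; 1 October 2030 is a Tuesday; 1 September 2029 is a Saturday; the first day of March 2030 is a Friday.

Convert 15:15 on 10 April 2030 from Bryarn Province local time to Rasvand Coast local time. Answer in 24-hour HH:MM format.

10:45

1 April 2030 is a Monday, so the first Sunday is April 7 and the second is April 14.
1 October 2030 is a Tuesday, so the first Sunday is October 6 and the second is October 13.
10 April 2030 is outside the daylight-saving period (14 April – 13 October), so Bryarn Province is on standard time, UTC−05:00.
15:15 Bryarn Province + 5h = 20:15 UTC.
1 September 2029 is a Saturday, so the first Sunday is September 2 and the fourth is September 23.
1 March 2030 is a Friday, so the first Monday is March 4 and the fourth is March 25.
At the standard offset (UTC−09:30), 20:15 UTC − 9h30m = 10:45 Rasvand Coast standard time.
Daylight saving runs 23 September 2029 – 25 March 2030; the standard-time date in Rasvand Coast, 10 April 2030, is outside that window, so Rasvand Coast is on standard time at UTC−09:30.
20:15 UTC − 9h30m = 10:45 Rasvand Coast.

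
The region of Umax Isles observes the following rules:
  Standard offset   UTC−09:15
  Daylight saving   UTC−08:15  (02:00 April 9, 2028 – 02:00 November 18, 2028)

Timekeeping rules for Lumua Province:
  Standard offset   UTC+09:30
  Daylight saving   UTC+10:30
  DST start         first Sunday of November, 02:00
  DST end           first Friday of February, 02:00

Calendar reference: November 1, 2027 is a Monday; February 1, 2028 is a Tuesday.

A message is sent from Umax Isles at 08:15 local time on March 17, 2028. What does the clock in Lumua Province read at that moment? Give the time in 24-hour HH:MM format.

Daylight saving runs 9 April – 18 November; March 17, 2028 is outside that window, so Umax Isles is on standard time at UTC−09:15.
08:15 Umax Isles + 9h15m = 17:30 UTC.
1 November 2027 is a Monday, so the first Sunday is November 7.
1 February 2028 is a Tuesday, so the first Friday is February 4.
At the standard offset (UTC+09:30), 17:30 UTC + 9h30m = 03:00 Lumua Province standard time (rolling into the next day, 18 March 2028).
The standard-time date in Lumua Province, March 18, 2028, is outside the daylight-saving period (7 November 2027 – 4 February 2028), so Lumua Province is on standard time, UTC+09:30.
17:30 UTC + 9h30m = 03:00 Lumua Province (rolling into the next day, 18 March 2028).

03:00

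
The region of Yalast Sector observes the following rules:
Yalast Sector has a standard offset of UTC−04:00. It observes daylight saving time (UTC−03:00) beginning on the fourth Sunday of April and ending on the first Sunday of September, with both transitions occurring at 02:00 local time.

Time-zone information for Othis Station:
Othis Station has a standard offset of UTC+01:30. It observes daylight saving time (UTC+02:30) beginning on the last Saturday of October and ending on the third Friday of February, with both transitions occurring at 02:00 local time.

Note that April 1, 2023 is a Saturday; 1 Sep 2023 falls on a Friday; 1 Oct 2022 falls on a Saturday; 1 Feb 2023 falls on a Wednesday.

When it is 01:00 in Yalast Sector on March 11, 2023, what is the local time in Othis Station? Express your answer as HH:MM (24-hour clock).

1 April 2023 is a Saturday, so the first Sunday is April 2 and the fourth is April 23.
1 September 2023 is a Friday, so the first Sunday is September 3.
March 11, 2023 is outside the daylight-saving period (23 April – 3 September), so Yalast Sector is on standard time, UTC−04:00.
01:00 Yalast Sector + 4h = 05:00 UTC.
1 October 2022 is a Saturday, so Saturdays fall on 1, 8, 15, 22, 29; the last is October 29.
1 February 2023 is a Wednesday, so the first Friday is February 3 and the third is February 17.
At the standard offset (UTC+01:30), 05:00 UTC + 1h30m = 06:30 Othis Station standard time.
The standard-time date in Othis Station, March 11, 2023, is outside the daylight-saving period (29 October 2022 – 17 February 2023), so Othis Station is on standard time, UTC+01:30.
05:00 UTC + 1h30m = 06:30 Othis Station.

06:30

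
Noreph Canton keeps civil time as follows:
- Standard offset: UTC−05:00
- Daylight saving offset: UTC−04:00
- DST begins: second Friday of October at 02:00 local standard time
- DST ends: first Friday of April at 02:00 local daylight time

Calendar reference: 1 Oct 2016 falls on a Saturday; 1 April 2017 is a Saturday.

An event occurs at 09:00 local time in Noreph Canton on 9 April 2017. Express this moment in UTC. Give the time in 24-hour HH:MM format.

14:00

1 October 2016 is a Saturday, so the first Friday is October 7 and the second is October 14.
1 April 2017 is a Saturday, so the first Friday is April 7.
9 April 2017 does not fall between 14 October 2016 and 7 April 2017, so daylight saving is not in effect and Noreph Canton is at UTC−05:00.
09:00 local + 5h = 14:00 UTC.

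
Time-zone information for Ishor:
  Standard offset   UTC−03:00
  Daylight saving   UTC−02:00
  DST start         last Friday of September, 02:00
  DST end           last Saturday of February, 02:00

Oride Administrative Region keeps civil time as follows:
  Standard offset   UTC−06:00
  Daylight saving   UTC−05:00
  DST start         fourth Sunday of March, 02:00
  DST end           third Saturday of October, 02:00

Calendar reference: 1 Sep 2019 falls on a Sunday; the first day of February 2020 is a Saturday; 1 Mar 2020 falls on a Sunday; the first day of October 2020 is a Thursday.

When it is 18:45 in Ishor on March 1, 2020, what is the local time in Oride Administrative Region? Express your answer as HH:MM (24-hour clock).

1 September 2019 is a Sunday, so Fridays fall on 6, 13, 20, 27; the last is September 27.
1 February 2020 is a Saturday, so Saturdays fall on 1, 8, 15, 22, 29; the last is February 29.
March 1, 2020 is outside the daylight-saving period (27 September 2019 – 29 February 2020), so Ishor is on standard time, UTC−03:00.
18:45 Ishor + 3h = 21:45 UTC.
1 March 2020 is a Sunday, so the first Sunday is March 1 and the fourth is March 22.
1 October 2020 is a Thursday, so the first Saturday is October 3 and the third is October 17.
At the standard offset (UTC−06:00), 21:45 UTC − 6h = 15:45 Oride Administrative Region standard time.
Daylight saving runs 22 March – 17 October; the standard-time date in Oride Administrative Region, March 1, 2020, is outside that window, so Oride Administrative Region is on standard time at UTC−06:00.
21:45 UTC − 6h = 15:45 Oride Administrative Region.

15:45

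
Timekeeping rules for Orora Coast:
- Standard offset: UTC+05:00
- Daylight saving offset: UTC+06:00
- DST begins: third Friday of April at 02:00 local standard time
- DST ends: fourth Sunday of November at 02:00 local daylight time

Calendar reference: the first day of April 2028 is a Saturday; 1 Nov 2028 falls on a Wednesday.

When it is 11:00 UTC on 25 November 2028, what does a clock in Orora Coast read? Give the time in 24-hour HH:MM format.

17:00

1 April 2028 is a Saturday, so the first Friday is April 7 and the third is April 21.
1 November 2028 is a Wednesday, so the first Sunday is November 5 and the fourth is November 26.
At the standard offset (UTC+05:00), 11:00 UTC + 5h = 16:00 Orora Coast standard time.
The standard-time date in Orora Coast, 25 November 2028, falls between 21 April and 26 November, so daylight saving is in effect and Orora Coast is at UTC+06:00.
11:00 UTC + 6h = 17:00 local.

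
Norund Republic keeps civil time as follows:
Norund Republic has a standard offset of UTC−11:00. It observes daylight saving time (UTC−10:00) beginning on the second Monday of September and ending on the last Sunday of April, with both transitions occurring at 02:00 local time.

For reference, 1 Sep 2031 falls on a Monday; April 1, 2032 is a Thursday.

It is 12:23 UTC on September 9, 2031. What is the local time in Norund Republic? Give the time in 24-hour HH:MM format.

02:23

1 September 2031 is a Monday, so the first Monday is September 1 and the second is September 8.
1 April 2032 is a Thursday, so Sundays fall on 4, 11, 18, 25; the last is April 25.
At the standard offset (UTC−11:00), 12:23 UTC − 11h = 01:23 Norund Republic standard time.
The standard-time date in Norund Republic, September 9, 2031, falls between 8 September 2031 and 25 April 2032, so daylight saving is in effect and Norund Republic is at UTC−10:00.
12:23 UTC − 10h = 02:23 local.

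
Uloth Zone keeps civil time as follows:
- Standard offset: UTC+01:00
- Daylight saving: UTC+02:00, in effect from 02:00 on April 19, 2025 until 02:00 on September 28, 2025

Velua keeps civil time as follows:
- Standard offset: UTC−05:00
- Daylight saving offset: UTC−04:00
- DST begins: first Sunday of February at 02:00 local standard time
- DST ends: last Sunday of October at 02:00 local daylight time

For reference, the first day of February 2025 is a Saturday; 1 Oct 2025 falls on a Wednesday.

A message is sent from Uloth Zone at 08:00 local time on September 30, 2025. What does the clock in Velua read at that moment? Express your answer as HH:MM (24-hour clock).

03:00

September 30, 2025 does not fall between 19 April and 28 September, so daylight saving is not in effect and Uloth Zone is at UTC+01:00.
08:00 Uloth Zone − 1h = 07:00 UTC.
1 February 2025 is a Saturday, so the first Sunday is February 2.
1 October 2025 is a Wednesday, so Sundays fall on 5, 12, 19, 26; the last is October 26.
At the standard offset (UTC−05:00), 07:00 UTC − 5h = 02:00 Velua standard time.
Daylight saving runs 2 February – 26 October; the standard-time date in Velua, September 30, 2025, is inside that window, so Velua is at UTC−04:00.
07:00 UTC − 4h = 03:00 Velua.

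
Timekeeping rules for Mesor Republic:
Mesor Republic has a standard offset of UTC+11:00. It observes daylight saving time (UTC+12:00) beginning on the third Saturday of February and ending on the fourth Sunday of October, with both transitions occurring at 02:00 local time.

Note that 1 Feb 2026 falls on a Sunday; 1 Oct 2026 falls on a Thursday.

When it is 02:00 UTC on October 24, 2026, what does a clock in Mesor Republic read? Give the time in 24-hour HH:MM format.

14:00

1 February 2026 is a Sunday, so the first Saturday is February 7 and the third is February 21.
1 October 2026 is a Thursday, so the first Sunday is October 4 and the fourth is October 25.
At the standard offset (UTC+11:00), 02:00 UTC + 11h = 13:00 Mesor Republic standard time.
The standard-time date in Mesor Republic, October 24, 2026, falls between 21 February and 25 October, so daylight saving is in effect and Mesor Republic is at UTC+12:00.
02:00 UTC + 12h = 14:00 local.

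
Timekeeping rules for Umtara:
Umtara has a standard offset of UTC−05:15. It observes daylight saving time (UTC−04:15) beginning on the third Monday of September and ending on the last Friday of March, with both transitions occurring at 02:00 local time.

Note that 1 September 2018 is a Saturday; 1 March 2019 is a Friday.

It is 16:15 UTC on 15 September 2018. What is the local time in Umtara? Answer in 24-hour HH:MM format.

11:00

1 September 2018 is a Saturday, so the first Monday is September 3 and the third is September 17.
1 March 2019 is a Friday, so Fridays fall on 1, 8, 15, 22, 29; the last is March 29.
At the standard offset (UTC−05:15), 16:15 UTC − 5h15m = 11:00 Umtara standard time.
Daylight saving runs 17 September 2018 – 29 March 2019; the standard-time date in Umtara, 15 September 2018, is outside that window, so Umtara is on standard time at UTC−05:15.
16:15 UTC − 5h15m = 11:00 local.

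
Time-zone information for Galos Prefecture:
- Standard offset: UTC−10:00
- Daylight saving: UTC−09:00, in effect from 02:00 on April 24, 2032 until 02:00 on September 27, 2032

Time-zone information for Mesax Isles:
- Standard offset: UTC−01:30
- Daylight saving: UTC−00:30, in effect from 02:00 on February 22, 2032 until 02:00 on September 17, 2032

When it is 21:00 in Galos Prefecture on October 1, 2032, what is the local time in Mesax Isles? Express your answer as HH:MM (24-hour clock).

05:30

Daylight saving runs 24 April – 27 September; October 1, 2032 is outside that window, so Galos Prefecture is on standard time at UTC−10:00.
21:00 Galos Prefecture + 10h = 07:00 UTC (rolling into the next day, 2 October 2032).
At the standard offset (UTC−01:30), 07:00 UTC − 1h30m = 05:30 Mesax Isles standard time.
Daylight saving runs 22 February – 17 September; the standard-time date in Mesax Isles, October 2, 2032, is outside that window, so Mesax Isles is on standard time at UTC−01:30.
07:00 UTC − 1h30m = 05:30 Mesax Isles.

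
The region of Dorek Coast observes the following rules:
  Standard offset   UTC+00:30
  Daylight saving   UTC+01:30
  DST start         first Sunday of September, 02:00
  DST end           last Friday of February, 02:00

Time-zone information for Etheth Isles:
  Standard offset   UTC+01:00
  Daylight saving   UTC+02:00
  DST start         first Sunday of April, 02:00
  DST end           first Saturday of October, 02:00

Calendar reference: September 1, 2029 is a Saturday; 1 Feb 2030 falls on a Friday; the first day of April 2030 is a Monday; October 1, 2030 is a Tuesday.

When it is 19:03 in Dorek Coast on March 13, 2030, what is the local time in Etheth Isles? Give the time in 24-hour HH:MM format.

1 September 2029 is a Saturday, so the first Sunday is September 2.
1 February 2030 is a Friday, so Fridays fall on 1, 8, 15, 22; the last is February 22.
Daylight saving runs 2 September 2029 – 22 February 2030; March 13, 2030 is outside that window, so Dorek Coast is on standard time at UTC+00:30.
19:03 Dorek Coast − 0h30m = 18:33 UTC.
1 April 2030 is a Monday, so the first Sunday is April 7.
1 October 2030 is a Tuesday, so the first Saturday is October 5.
At the standard offset (UTC+01:00), 18:33 UTC + 1h = 19:33 Etheth Isles standard time.
Daylight saving runs 7 April – 5 October; the standard-time date in Etheth Isles, March 13, 2030, is outside that window, so Etheth Isles is on standard time at UTC+01:00.
18:33 UTC + 1h = 19:33 Etheth Isles.

19:33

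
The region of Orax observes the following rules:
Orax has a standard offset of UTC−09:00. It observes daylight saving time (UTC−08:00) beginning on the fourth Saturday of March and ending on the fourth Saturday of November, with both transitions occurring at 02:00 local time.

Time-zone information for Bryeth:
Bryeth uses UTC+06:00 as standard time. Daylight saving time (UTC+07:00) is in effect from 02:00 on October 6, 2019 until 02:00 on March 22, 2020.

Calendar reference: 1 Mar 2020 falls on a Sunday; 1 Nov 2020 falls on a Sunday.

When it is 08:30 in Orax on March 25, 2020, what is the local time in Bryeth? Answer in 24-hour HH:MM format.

1 March 2020 is a Sunday, so the first Saturday is March 7 and the fourth is March 28.
1 November 2020 is a Sunday, so the first Saturday is November 7 and the fourth is November 28.
Daylight saving runs 28 March – 28 November; March 25, 2020 is outside that window, so Orax is on standard time at UTC−09:00.
08:30 Orax + 9h = 17:30 UTC.
At the standard offset (UTC+06:00), 17:30 UTC + 6h = 23:30 Bryeth standard time.
Daylight saving runs 6 October 2019 – 22 March 2020; the standard-time date in Bryeth, March 25, 2020, is outside that window, so Bryeth is on standard time at UTC+06:00.
17:30 UTC + 6h = 23:30 Bryeth.

23:30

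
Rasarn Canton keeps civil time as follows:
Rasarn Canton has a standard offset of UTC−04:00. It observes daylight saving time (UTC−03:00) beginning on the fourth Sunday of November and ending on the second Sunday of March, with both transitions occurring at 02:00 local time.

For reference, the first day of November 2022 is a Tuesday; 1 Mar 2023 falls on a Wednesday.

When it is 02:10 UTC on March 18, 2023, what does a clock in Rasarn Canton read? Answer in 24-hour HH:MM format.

1 November 2022 is a Tuesday, so the first Sunday is November 6 and the fourth is November 27.
1 March 2023 is a Wednesday, so the first Sunday is March 5 and the second is March 12.
At the standard offset (UTC−04:00), 02:10 UTC − 4h = 22:10 Rasarn Canton standard time (rolling into the previous day, 17 March 2023).
The standard-time date in Rasarn Canton, March 17, 2023, is outside the daylight-saving period (27 November 2022 – 12 March 2023), so Rasarn Canton is on standard time, UTC−04:00.
02:10 UTC − 4h = 22:10 local (rolling into the previous day, 17 March 2023).

22:10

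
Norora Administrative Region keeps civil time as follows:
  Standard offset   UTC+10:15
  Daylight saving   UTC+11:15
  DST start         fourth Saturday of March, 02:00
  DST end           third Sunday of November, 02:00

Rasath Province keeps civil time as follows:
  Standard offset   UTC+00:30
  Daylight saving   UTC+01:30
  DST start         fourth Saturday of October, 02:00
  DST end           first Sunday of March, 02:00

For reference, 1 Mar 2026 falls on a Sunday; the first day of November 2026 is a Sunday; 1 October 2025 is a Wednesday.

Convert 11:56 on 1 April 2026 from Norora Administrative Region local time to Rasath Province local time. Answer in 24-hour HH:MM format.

01:11

1 March 2026 is a Sunday, so the first Saturday is March 7 and the fourth is March 28.
1 November 2026 is a Sunday, so the first Sunday is November 1 and the third is November 15.
Daylight saving runs 28 March – 15 November; 1 April 2026 is inside that window, so Norora Administrative Region is at UTC+11:15.
11:56 Norora Administrative Region − 11h15m = 00:41 UTC.
1 October 2025 is a Wednesday, so the first Saturday is October 4 and the fourth is October 25.
1 March 2026 is a Sunday, so the first Sunday is March 1.
At the standard offset (UTC+00:30), 00:41 UTC + 0h30m = 01:11 Rasath Province standard time.
The standard-time date in Rasath Province, 1 April 2026, does not fall between 25 October 2025 and 1 March 2026, so daylight saving is not in effect and Rasath Province is at UTC+00:30.
00:41 UTC + 0h30m = 01:11 Rasath Province.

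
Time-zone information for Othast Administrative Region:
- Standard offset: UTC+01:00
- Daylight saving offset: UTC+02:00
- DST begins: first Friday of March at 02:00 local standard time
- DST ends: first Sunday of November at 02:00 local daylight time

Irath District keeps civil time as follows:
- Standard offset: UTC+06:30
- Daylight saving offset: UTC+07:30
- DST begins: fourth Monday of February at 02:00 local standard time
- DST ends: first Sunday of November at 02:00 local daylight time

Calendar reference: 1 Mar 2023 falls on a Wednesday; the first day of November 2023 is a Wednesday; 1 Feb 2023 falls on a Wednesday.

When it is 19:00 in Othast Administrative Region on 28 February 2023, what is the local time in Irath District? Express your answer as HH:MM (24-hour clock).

1 March 2023 is a Wednesday, so the first Friday is March 3.
1 November 2023 is a Wednesday, so the first Sunday is November 5.
28 February 2023 is outside the daylight-saving period (3 March – 5 November), so Othast Administrative Region is on standard time, UTC+01:00.
19:00 Othast Administrative Region − 1h = 18:00 UTC.
1 February 2023 is a Wednesday, so the first Monday is February 6 and the fourth is February 27.
1 November 2023 is a Wednesday, so the first Sunday is November 5.
At the standard offset (UTC+06:30), 18:00 UTC + 6h30m = 00:30 Irath District standard time (rolling into the next day, 1 March 2023).
Daylight saving runs 27 February – 5 November; the standard-time date in Irath District, 1 March 2023, is inside that window, so Irath District is at UTC+07:30.
18:00 UTC + 7h30m = 01:30 Irath District (rolling into the next day, 1 March 2023).

01:30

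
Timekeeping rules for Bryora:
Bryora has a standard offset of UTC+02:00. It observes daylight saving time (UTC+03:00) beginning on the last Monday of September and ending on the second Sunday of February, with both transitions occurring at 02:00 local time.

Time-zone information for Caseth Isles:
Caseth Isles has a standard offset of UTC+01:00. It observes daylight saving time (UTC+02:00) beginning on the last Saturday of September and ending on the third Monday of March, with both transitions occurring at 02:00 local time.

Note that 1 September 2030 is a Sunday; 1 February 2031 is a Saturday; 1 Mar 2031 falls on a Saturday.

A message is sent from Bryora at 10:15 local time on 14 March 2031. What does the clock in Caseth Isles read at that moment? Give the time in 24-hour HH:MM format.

10:15

1 September 2030 is a Sunday, so Mondays fall on 2, 9, 16, 23, 30; the last is September 30.
1 February 2031 is a Saturday, so the first Sunday is February 2 and the second is February 9.
14 March 2031 is outside the daylight-saving period (30 September 2030 – 9 February 2031), so Bryora is on standard time, UTC+02:00.
10:15 Bryora − 2h = 08:15 UTC.
1 September 2030 is a Sunday, so Saturdays fall on 7, 14, 21, 28; the last is September 28.
1 March 2031 is a Saturday, so the first Monday is March 3 and the third is March 17.
At the standard offset (UTC+01:00), 08:15 UTC + 1h = 09:15 Caseth Isles standard time.
The standard-time date in Caseth Isles, 14 March 2031, falls between 28 September 2030 and 17 March 2031, so daylight saving is in effect and Caseth Isles is at UTC+02:00.
08:15 UTC + 2h = 10:15 Caseth Isles.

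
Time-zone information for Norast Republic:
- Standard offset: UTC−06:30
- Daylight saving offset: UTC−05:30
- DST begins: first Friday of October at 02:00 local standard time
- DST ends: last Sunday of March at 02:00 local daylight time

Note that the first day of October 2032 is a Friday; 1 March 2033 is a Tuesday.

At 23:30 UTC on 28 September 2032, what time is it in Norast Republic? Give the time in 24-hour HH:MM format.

17:00

1 October 2032 is a Friday, so the first Friday is October 1.
1 March 2033 is a Tuesday, so Sundays fall on 6, 13, 20, 27; the last is March 27.
At the standard offset (UTC−06:30), 23:30 UTC − 6h30m = 17:00 Norast Republic standard time.
The standard-time date in Norast Republic, 28 September 2032, is outside the daylight-saving period (1 October 2032 – 27 March 2033), so Norast Republic is on standard time, UTC−06:30.
23:30 UTC − 6h30m = 17:00 local.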